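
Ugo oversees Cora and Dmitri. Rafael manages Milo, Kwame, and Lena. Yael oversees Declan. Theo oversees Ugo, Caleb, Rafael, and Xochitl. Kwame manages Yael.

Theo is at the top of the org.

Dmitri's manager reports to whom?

Theo

Dmitri reports to Ugo, and Ugo reports to Theo. So Dmitri's skip-level manager is Theo.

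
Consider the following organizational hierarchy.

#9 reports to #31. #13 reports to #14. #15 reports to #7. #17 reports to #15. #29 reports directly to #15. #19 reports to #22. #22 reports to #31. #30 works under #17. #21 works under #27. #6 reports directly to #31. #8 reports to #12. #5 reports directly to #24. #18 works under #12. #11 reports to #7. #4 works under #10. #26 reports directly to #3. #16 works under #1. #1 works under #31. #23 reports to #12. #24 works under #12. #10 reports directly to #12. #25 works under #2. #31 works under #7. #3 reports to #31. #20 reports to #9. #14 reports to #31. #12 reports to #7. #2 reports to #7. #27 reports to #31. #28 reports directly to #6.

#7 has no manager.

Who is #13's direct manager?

#14

#13 reports directly to #14.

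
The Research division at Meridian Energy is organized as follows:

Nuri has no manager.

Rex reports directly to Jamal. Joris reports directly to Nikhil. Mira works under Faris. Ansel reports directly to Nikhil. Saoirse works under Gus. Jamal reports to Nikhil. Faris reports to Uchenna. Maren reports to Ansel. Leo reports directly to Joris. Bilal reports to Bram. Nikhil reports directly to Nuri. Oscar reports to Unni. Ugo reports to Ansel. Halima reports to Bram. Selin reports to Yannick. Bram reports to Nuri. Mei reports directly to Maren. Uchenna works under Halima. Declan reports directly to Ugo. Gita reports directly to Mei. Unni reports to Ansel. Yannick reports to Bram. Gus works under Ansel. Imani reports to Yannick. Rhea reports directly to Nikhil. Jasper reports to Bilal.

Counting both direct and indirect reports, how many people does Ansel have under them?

9

Ansel directly manages Maren, Ugo, Unni, Gus. Under Maren: Mei, Gita (2). Under Ugo: Declan (1). Under Unni: Oscar (1). Under Gus: Saoirse (1). So Ansel's organization is 4 direct reports plus everyone under them: 3 + 2 + 2 + 2 = 9.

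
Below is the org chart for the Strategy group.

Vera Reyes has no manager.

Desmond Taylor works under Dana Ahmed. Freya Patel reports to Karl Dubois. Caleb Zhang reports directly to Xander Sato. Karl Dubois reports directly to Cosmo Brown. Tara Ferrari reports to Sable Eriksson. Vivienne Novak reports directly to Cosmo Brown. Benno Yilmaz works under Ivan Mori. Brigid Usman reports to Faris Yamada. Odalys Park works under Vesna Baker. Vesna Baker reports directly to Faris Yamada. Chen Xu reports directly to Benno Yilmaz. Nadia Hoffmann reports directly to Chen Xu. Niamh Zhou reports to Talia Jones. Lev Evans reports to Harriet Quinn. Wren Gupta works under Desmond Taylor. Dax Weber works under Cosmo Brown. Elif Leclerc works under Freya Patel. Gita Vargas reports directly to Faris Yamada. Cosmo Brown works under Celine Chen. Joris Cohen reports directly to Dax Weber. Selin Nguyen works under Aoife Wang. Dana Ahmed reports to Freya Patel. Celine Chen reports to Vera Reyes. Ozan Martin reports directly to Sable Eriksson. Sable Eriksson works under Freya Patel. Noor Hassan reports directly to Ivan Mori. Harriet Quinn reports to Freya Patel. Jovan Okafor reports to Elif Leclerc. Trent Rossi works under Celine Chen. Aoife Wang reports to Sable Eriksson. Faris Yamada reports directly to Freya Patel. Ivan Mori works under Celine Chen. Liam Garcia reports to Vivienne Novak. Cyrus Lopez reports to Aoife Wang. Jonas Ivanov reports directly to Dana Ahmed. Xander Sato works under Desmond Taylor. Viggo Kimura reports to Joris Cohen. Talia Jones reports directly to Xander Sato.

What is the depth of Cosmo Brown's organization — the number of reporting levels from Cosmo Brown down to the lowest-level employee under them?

7

The longest chain under Cosmo Brown runs Cosmo Brown → Karl Dubois → Freya Patel → Dana Ahmed → Desmond Taylor → Xander Sato → Talia Jones → Niamh Zhou, which is 7 levels below Cosmo Brown.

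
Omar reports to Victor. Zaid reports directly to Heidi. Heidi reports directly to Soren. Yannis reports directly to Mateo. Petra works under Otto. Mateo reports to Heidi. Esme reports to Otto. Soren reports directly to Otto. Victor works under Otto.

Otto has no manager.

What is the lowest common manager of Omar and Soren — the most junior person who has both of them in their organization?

Otto

Omar's chain of managers is Victor, Otto. Soren's chain of managers is Otto. The first manager that appears in both chains is Otto.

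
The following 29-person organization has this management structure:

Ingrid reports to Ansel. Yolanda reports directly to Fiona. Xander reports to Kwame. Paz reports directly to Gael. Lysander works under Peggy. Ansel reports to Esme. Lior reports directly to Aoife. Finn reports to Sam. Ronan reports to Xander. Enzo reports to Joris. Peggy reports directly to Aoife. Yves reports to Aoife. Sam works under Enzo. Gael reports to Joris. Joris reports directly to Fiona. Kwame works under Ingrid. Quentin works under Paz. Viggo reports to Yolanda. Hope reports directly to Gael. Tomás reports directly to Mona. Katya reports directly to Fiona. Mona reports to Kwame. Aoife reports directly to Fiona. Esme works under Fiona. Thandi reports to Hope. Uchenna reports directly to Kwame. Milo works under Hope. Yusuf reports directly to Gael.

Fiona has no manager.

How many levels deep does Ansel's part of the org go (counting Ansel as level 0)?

4

The longest chain under Ansel runs Ansel → Ingrid → Kwame → Mona → Tomás, which is 4 levels below Ansel.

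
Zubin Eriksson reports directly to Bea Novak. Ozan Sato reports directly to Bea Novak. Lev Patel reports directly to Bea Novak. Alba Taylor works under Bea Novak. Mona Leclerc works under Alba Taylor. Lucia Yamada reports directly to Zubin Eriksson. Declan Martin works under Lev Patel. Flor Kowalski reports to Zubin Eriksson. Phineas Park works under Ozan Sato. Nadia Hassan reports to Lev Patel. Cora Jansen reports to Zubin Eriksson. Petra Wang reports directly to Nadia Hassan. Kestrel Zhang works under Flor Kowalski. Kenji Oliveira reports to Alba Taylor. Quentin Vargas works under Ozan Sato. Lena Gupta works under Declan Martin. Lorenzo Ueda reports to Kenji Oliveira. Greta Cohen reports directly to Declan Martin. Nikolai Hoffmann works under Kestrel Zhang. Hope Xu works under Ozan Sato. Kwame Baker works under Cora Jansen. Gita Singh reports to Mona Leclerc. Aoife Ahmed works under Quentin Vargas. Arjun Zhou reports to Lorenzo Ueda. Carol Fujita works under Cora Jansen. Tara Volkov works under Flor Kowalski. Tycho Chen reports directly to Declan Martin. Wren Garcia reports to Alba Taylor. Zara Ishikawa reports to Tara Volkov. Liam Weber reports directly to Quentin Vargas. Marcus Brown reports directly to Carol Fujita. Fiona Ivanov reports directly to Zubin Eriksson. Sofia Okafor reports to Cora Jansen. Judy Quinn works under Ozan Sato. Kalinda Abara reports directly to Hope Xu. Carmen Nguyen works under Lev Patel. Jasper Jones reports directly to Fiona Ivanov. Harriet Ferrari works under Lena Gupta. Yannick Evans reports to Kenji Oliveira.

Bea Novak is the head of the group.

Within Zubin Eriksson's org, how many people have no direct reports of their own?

The people in Zubin Eriksson's organization with no one reporting to them are Jasper Jones, Sofia Okafor, Marcus Brown, Kwame Baker, Zara Ishikawa, Nikolai Hoffmann, Lucia Yamada. That is 7.

7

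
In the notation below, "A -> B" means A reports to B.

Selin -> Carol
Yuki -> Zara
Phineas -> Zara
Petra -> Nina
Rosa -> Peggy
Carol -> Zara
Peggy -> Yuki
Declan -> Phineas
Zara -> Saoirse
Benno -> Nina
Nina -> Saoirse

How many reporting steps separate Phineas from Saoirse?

2

Chain from Phineas up to Saoirse: Phineas → Zara → Saoirse. That is 2 steps up, so Phineas is 2 levels below Saoirse.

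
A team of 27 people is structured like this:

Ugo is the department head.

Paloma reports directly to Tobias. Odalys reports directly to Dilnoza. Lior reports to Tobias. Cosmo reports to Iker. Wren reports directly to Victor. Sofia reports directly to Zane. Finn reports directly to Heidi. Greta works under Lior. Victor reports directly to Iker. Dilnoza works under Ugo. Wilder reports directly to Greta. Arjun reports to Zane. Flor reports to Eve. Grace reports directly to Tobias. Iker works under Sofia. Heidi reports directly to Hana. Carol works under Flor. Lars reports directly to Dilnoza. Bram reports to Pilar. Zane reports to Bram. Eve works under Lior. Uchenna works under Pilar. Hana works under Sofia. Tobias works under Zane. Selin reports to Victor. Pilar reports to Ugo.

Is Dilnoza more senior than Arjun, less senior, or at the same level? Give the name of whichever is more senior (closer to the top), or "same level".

Dilnoza is 1 level below Ugo; Arjun is 4. Dilnoza is higher.

Dilnoza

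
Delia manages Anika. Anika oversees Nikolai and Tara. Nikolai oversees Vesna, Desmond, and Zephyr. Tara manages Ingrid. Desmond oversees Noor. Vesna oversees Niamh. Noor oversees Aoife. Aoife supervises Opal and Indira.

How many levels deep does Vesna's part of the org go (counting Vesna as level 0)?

1

The longest chain under Vesna runs Vesna → Niamh, which is 1 level below Vesna.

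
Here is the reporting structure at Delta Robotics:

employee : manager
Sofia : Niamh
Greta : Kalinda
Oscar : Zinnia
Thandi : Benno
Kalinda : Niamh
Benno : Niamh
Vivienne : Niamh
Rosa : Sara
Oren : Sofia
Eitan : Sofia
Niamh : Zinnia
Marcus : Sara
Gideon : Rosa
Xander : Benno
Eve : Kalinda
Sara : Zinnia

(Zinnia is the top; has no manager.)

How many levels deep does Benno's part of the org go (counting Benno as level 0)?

The longest chain under Benno runs Benno → Xander, which is 1 level below Benno.

1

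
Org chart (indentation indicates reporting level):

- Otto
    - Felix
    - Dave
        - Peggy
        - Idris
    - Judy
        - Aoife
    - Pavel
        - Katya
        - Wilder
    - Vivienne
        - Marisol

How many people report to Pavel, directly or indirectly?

Pavel directly manages Katya, Wilder. Katya has no reports. Wilder has no reports. So Pavel's organization is 2 direct reports plus everyone under them: 1 + 1 = 2.

2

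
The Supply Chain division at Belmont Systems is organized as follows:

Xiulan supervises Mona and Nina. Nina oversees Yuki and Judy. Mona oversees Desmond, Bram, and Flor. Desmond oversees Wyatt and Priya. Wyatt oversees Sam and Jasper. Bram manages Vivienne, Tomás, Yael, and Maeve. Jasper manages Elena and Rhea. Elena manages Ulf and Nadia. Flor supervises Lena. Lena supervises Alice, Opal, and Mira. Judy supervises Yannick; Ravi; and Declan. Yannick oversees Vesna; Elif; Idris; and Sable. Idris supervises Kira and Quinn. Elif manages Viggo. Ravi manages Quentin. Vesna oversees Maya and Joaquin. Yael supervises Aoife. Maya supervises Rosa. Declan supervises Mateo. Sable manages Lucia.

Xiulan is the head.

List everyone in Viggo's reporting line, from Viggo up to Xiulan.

Viggo reports to Elif. Elif reports to Yannick. Yannick reports to Judy. Judy reports to Nina. Nina reports to Xiulan. Xiulan is at the top.

Viggo -> Elif -> Yannick -> Judy -> Nina -> Xiulan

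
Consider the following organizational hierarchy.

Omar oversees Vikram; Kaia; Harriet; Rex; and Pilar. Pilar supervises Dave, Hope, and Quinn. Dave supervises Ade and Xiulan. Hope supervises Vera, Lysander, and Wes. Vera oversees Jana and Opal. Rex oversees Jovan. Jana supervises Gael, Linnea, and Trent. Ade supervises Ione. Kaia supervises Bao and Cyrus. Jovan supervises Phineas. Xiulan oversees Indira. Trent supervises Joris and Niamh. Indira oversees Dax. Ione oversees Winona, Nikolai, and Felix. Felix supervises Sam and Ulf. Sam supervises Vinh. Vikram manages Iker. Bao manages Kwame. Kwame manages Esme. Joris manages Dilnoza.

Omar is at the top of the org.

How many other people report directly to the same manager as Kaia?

Kaia reports to Omar. Omar's other direct reports are Pilar, Rex, Vikram, Harriet — 4 peers.

4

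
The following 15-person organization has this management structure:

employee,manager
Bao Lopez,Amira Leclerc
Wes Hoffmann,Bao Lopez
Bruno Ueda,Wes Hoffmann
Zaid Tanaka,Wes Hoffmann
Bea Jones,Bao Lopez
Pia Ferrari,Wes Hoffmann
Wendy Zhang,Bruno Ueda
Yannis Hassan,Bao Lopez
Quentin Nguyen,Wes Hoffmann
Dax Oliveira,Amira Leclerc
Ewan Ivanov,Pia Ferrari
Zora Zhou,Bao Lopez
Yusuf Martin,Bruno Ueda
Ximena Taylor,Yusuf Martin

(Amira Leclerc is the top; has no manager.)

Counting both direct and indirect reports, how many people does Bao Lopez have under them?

Bao Lopez directly manages Wes Hoffmann, Bea Jones, Yannis Hassan, Zora Zhou. Under Wes Hoffmann: Quentin Nguyen, Pia Ferrari, Ewan Ivanov, Zaid Tanaka, Bruno Ueda, Yusuf Martin, Ximena Taylor, Wendy Zhang (8). Bea Jones has no reports. Yannis Hassan has no reports. Zora Zhou has no reports. So Bao Lopez's organization is 4 direct reports plus everyone under them: 9 + 1 + 1 + 1 = 12.

12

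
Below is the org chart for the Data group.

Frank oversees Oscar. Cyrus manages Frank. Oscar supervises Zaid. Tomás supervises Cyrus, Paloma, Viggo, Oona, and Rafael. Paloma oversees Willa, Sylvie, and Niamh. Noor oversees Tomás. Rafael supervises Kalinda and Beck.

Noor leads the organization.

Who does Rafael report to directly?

Tomás

Rafael reports directly to Tomás.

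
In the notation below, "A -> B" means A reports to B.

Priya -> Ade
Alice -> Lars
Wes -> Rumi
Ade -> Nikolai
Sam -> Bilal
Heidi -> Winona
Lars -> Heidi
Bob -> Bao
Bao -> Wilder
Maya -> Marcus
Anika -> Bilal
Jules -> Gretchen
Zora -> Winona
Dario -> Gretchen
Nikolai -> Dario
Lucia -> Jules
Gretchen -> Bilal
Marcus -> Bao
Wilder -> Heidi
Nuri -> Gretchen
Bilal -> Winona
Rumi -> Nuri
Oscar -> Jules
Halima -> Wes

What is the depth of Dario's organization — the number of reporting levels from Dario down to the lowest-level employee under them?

The longest chain under Dario runs Dario → Nikolai → Ade → Priya, which is 3 levels below Dario.

3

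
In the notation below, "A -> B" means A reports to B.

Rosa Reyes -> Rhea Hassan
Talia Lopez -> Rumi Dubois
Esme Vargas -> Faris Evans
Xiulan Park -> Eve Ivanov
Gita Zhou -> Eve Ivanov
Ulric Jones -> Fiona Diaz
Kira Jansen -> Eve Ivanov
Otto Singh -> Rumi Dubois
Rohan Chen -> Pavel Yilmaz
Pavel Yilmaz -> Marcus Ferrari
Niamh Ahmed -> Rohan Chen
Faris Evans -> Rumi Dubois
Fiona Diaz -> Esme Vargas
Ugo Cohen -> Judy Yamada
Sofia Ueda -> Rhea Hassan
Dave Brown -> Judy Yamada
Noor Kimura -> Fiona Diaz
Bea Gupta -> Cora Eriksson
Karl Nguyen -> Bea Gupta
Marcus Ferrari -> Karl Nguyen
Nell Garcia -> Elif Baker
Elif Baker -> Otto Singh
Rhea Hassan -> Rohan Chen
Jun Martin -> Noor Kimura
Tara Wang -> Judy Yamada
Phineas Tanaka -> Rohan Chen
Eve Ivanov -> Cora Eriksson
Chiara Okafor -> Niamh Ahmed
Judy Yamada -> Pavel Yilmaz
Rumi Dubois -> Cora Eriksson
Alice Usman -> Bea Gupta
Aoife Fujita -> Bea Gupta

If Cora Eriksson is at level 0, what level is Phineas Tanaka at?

Chain from Phineas Tanaka up to Cora Eriksson: Phineas Tanaka → Rohan Chen → Pavel Yilmaz → Marcus Ferrari → Karl Nguyen → Bea Gupta → Cora Eriksson. That is 6 steps up, so Phineas Tanaka is 6 levels below Cora Eriksson.

6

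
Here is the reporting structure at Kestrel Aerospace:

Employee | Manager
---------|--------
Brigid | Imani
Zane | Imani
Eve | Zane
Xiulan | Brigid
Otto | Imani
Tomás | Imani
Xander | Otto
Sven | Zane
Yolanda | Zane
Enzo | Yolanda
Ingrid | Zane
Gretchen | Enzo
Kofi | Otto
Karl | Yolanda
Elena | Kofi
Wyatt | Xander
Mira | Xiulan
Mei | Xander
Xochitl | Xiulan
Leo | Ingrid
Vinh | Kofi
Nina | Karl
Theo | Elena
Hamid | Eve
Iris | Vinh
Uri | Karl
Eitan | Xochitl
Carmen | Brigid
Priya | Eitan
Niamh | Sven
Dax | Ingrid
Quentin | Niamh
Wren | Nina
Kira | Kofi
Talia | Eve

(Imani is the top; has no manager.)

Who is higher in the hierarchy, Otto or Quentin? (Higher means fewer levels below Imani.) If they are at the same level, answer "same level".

Otto is 1 level below Imani; Quentin is 4. Otto is higher.

Otto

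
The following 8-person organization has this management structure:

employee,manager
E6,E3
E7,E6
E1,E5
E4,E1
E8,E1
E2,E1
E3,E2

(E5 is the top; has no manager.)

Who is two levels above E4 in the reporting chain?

E4 reports to E1, and E1 reports to E5. So E4's skip-level manager is E5.

E5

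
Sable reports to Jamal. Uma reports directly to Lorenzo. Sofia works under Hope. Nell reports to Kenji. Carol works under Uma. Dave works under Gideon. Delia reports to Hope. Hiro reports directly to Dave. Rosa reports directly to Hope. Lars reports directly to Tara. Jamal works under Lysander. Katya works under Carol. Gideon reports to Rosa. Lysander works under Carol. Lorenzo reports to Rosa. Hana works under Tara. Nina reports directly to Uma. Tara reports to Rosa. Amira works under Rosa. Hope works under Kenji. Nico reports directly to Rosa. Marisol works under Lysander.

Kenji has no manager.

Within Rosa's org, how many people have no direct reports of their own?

The people in Rosa's organization with no one reporting to them are Amira, Hiro, Nico, Lars, Hana, Nina, Katya, Marisol, Sable. That is 9.

9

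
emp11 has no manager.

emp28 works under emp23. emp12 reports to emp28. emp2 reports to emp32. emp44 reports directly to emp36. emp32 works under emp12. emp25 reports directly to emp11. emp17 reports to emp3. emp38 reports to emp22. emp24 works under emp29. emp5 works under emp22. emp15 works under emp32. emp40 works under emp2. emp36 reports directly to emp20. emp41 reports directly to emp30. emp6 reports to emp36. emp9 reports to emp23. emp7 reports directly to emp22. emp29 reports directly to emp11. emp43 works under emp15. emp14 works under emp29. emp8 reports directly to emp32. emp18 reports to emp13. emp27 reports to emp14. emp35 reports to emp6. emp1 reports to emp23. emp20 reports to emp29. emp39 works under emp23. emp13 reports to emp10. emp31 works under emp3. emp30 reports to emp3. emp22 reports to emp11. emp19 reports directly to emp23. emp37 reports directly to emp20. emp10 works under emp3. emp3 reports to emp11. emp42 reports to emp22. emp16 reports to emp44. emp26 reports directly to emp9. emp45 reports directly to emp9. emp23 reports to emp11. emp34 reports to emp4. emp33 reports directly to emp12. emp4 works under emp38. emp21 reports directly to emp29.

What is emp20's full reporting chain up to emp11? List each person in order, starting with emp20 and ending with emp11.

emp20 reports to emp29. emp29 reports to emp11. emp11 is at the top.

emp20 -> emp29 -> emp11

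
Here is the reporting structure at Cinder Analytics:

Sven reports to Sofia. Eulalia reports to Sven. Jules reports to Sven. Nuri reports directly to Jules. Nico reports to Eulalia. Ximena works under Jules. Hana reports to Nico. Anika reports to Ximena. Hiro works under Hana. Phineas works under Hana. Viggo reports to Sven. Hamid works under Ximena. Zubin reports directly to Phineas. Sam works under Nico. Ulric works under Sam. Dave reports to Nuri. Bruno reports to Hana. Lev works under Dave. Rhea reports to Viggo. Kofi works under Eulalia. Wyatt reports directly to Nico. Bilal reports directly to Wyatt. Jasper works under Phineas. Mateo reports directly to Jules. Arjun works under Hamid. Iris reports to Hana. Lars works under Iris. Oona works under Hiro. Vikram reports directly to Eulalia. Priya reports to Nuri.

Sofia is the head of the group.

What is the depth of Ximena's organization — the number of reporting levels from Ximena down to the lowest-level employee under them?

The longest chain under Ximena runs Ximena → Hamid → Arjun, which is 2 levels below Ximena.

2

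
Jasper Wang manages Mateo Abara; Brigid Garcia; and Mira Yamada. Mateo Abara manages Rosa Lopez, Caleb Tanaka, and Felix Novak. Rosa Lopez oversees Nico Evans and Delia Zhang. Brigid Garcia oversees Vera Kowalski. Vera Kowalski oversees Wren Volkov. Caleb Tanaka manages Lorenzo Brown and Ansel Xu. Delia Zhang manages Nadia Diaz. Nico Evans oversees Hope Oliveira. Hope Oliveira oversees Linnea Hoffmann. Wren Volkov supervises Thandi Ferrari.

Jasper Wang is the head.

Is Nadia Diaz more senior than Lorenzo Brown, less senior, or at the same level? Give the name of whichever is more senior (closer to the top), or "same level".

Lorenzo Brown

Nadia Diaz is 4 levels below Jasper Wang; Lorenzo Brown is 3. Lorenzo Brown is higher.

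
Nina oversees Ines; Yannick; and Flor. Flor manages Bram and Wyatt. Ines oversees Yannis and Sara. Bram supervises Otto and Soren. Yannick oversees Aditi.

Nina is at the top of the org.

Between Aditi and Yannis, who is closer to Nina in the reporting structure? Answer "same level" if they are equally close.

Both Aditi and Yannis are 2 levels below Nina.

same level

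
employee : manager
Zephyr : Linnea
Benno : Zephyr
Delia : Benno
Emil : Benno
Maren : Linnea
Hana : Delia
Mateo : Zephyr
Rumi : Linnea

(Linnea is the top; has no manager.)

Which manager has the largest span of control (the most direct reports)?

Linnea

Direct-report counts: Linnea has 3; Zephyr has 2; Benno has 2; Delia has 1. The largest is 3, held by Linnea.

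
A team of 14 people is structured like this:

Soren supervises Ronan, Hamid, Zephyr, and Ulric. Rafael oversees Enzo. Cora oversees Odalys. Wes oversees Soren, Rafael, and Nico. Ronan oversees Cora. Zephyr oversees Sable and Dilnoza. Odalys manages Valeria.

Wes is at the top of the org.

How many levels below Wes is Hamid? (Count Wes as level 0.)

2

Chain from Hamid up to Wes: Hamid → Soren → Wes. That is 2 steps up, so Hamid is 2 levels below Wes.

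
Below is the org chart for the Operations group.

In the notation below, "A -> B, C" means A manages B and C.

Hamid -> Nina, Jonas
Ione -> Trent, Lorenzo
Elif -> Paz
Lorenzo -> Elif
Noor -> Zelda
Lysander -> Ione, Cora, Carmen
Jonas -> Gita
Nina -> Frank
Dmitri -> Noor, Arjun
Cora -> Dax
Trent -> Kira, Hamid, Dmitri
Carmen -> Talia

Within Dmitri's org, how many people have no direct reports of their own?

2

The people in Dmitri's organization with no one reporting to them are Arjun, Zelda. That is 2.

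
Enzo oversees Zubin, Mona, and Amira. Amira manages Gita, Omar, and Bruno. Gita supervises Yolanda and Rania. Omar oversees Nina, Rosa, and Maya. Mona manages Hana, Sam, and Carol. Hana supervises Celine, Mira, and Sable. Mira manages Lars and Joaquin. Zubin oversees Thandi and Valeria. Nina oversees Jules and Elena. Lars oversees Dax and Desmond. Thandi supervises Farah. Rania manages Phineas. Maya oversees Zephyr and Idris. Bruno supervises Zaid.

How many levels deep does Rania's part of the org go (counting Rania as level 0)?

The longest chain under Rania runs Rania → Phineas, which is 1 level below Rania.

1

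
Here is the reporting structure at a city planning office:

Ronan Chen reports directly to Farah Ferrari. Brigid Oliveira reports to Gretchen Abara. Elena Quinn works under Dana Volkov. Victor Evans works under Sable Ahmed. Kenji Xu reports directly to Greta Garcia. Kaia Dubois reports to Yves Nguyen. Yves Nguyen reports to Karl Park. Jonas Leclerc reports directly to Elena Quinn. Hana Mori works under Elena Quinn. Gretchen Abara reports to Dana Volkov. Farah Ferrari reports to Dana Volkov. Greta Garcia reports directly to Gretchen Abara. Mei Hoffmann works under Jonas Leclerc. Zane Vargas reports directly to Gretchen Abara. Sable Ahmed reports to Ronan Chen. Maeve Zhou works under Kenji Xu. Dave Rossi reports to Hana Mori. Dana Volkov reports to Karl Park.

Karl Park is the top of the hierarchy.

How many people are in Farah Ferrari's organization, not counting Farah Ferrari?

Farah Ferrari directly manages Ronan Chen. Under Ronan Chen: Sable Ahmed, Victor Evans (2). That's 3 in total.

3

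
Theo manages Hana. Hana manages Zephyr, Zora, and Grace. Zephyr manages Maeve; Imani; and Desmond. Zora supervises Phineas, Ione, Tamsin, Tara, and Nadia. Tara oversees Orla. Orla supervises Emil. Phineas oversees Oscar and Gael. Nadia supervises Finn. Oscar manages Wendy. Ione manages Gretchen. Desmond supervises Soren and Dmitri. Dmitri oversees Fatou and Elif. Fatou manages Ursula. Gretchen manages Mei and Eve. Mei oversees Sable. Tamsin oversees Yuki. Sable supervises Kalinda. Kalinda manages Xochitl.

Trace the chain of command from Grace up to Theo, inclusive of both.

Grace reports to Hana. Hana reports to Theo. Theo is at the top.

Grace -> Hana -> Theo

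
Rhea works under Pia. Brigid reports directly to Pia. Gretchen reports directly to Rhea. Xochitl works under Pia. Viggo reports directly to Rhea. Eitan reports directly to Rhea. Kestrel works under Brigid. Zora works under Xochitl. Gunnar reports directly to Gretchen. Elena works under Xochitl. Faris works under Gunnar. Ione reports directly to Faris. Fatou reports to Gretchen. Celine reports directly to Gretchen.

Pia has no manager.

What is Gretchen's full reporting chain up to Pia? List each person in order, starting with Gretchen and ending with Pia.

Gretchen reports to Rhea. Rhea reports to Pia. Pia is at the top.

Gretchen -> Rhea -> Pia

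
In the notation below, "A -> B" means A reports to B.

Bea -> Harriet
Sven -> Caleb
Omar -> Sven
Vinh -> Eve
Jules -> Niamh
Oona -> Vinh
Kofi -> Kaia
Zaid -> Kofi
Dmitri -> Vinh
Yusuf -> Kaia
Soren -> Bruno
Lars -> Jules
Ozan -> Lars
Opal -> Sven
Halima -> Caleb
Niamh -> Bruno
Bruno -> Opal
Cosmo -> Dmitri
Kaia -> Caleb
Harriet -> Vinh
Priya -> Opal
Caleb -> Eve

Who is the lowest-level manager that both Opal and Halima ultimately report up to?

Opal's chain of managers is Sven, Caleb, Eve. Halima's chain of managers is Caleb, Eve. The first manager that appears in both chains is Caleb.

Caleb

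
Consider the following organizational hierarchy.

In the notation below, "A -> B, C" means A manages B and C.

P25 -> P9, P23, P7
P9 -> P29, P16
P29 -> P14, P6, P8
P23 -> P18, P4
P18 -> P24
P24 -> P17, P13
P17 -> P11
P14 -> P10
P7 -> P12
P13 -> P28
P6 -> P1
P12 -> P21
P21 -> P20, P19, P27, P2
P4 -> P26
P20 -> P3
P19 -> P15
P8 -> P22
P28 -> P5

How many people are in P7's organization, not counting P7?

P7 directly manages P12. Under P12: P21, P2, P27, P19, P15, P20, P3 (7). That's 8 in total.

8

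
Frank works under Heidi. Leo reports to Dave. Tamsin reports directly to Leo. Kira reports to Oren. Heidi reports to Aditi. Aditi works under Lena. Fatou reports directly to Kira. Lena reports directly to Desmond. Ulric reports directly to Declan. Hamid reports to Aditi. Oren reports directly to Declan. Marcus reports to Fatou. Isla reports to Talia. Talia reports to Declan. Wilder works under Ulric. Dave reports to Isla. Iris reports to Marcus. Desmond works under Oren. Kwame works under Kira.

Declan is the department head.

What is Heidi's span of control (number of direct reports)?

1

Heidi directly manages Frank. That is 1 direct report.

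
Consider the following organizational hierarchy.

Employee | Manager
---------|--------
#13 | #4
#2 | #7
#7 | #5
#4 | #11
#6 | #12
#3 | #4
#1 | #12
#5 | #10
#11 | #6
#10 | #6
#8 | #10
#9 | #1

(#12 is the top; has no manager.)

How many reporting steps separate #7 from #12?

Chain from #7 up to #12: #7 → #5 → #10 → #6 → #12. That is 4 steps up, so #7 is 4 levels below #12.

4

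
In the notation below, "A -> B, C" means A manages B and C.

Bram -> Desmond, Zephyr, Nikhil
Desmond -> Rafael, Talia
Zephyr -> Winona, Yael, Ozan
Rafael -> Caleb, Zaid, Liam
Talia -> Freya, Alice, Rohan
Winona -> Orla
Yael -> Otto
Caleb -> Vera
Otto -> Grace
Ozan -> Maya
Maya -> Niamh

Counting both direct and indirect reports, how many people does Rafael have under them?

Rafael directly manages Caleb, Zaid, Liam. Under Caleb: Vera (1). Zaid has no reports. Liam has no reports. So Rafael's organization is 3 direct reports plus everyone under them: 2 + 1 + 1 = 4.

4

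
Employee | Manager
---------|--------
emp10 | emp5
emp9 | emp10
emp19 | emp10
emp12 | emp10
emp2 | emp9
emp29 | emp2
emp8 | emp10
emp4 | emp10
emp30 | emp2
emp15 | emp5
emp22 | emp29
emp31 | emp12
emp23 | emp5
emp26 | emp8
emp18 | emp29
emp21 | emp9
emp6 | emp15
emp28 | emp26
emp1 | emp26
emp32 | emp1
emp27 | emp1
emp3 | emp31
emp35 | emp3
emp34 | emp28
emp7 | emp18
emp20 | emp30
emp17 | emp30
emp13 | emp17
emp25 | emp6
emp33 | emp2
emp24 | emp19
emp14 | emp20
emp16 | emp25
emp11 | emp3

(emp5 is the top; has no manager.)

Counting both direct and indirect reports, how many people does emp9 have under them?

12

emp9 directly manages emp2, emp21. Under emp2: emp33, emp30, emp17, emp13, emp20, emp14, emp29, emp18, emp7, emp22 (10). emp21 has no reports. So emp9's organization is 2 direct reports plus everyone under them: 11 + 1 = 12.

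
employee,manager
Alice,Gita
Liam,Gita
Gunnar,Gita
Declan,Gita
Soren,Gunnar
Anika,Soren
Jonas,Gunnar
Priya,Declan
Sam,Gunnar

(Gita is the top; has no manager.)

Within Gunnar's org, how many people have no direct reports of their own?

3

The people in Gunnar's organization with no one reporting to them are Sam, Jonas, Anika. That is 3.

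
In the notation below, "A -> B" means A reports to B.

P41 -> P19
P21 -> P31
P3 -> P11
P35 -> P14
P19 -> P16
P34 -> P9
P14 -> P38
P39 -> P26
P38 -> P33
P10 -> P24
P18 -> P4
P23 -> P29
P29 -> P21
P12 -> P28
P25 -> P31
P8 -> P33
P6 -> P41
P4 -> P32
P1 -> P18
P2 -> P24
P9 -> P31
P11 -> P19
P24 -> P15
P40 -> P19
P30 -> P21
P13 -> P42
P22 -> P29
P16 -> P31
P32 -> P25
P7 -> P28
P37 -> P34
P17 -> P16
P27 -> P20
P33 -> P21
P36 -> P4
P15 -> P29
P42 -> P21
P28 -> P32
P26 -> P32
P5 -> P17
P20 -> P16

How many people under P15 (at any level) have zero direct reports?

2

The people in P15's organization with no one reporting to them are P2, P10. That is 2.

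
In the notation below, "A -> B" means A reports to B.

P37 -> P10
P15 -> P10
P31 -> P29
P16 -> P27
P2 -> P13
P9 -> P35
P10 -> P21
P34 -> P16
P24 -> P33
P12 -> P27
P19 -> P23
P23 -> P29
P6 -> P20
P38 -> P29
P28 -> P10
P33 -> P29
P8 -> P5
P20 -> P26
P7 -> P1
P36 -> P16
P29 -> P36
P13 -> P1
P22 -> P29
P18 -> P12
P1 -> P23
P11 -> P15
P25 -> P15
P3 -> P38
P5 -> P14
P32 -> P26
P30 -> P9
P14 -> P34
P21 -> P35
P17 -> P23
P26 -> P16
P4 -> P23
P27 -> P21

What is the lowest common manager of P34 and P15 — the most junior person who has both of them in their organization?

P34's chain of managers is P16, P27, P21, P35. P15's chain of managers is P10, P21, P35. The first manager that appears in both chains is P21.

P21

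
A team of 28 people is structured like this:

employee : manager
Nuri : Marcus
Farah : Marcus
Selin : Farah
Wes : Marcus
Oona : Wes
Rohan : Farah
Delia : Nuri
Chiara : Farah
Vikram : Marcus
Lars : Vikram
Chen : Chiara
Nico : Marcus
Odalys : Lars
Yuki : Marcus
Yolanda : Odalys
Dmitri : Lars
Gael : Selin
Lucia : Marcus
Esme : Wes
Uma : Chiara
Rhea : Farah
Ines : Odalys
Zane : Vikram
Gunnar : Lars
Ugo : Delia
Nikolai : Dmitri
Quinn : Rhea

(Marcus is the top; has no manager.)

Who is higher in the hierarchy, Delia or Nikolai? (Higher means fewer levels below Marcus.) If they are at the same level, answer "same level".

Delia is 2 levels below Marcus; Nikolai is 4. Delia is higher.

Delia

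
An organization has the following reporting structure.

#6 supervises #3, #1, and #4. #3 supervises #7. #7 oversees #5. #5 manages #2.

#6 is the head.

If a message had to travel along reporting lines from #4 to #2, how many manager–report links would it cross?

5

#4 is 1 level below #6, and #2 is 4 levels below #6 (their lowest common manager). The shortest path runs up from #4 to #6 and back down to #2: 1 + 4 = 5 links.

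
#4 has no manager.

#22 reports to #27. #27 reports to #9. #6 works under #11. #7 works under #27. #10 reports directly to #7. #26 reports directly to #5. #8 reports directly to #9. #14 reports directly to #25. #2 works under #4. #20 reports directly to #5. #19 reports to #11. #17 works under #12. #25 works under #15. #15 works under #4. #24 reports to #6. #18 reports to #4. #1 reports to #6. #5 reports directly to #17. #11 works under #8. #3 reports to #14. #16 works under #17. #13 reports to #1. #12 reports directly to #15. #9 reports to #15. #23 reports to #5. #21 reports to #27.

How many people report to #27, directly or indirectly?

4

#27 directly manages #7, #22, #21. Under #7: #10 (1). #22 has no reports. #21 has no reports. So #27's organization is 3 direct reports plus everyone under them: 2 + 1 + 1 = 4.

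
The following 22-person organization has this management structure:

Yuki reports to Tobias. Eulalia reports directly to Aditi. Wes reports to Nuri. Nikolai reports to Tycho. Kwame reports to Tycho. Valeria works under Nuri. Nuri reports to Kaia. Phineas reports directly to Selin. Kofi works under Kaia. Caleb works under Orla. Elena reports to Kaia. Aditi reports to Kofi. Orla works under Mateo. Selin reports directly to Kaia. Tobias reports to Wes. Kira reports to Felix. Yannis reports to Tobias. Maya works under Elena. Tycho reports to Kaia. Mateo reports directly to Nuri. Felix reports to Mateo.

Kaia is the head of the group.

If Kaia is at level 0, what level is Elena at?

1

Chain from Elena up to Kaia: Elena → Kaia. That is 1 step up, so Elena is 1 level below Kaia.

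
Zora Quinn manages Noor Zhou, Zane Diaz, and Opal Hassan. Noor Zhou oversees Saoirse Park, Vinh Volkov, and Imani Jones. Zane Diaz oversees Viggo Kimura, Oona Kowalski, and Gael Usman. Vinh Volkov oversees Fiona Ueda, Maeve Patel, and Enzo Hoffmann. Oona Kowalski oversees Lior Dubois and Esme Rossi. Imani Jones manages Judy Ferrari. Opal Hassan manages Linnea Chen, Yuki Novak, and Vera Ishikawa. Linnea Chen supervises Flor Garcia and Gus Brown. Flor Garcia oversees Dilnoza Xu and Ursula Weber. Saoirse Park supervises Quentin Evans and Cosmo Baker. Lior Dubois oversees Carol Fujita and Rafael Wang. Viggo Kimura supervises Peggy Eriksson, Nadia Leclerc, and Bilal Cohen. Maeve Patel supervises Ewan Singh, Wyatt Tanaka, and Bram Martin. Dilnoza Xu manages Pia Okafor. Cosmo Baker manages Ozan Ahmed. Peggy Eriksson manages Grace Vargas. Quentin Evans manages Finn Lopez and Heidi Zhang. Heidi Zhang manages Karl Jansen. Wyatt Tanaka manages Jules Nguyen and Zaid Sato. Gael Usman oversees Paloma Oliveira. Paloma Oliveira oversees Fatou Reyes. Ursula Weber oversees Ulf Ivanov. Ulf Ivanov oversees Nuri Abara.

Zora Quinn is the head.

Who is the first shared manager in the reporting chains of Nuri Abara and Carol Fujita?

Nuri Abara's chain of managers is Ulf Ivanov, Ursula Weber, Flor Garcia, Linnea Chen, Opal Hassan, Zora Quinn. Carol Fujita's chain of managers is Lior Dubois, Oona Kowalski, Zane Diaz, Zora Quinn. The first manager that appears in both chains is Zora Quinn.

Zora Quinn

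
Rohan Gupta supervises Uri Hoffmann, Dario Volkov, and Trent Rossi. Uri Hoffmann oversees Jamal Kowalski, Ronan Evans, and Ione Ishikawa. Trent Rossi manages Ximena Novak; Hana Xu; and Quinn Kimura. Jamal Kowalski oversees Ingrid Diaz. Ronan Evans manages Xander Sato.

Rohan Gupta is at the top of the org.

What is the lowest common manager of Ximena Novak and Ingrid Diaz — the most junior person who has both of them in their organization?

Rohan Gupta

Ximena Novak's chain of managers is Trent Rossi, Rohan Gupta. Ingrid Diaz's chain of managers is Jamal Kowalski, Uri Hoffmann, Rohan Gupta. The first manager that appears in both chains is Rohan Gupta.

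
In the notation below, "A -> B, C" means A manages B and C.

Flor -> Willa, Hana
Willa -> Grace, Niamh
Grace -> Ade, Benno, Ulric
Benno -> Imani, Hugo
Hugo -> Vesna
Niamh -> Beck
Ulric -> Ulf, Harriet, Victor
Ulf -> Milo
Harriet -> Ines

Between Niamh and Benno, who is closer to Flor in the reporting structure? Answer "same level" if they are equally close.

Niamh

Niamh is 2 levels below Flor; Benno is 3. Niamh is higher.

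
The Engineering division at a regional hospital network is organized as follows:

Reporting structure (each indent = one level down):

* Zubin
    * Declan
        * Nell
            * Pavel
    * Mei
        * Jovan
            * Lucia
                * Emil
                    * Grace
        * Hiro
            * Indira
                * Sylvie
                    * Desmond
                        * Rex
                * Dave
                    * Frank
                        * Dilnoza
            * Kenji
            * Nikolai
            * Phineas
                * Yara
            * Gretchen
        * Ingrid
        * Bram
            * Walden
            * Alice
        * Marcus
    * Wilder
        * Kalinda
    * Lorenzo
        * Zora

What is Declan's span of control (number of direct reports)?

1

Declan directly manages Nell. That is 1 direct report.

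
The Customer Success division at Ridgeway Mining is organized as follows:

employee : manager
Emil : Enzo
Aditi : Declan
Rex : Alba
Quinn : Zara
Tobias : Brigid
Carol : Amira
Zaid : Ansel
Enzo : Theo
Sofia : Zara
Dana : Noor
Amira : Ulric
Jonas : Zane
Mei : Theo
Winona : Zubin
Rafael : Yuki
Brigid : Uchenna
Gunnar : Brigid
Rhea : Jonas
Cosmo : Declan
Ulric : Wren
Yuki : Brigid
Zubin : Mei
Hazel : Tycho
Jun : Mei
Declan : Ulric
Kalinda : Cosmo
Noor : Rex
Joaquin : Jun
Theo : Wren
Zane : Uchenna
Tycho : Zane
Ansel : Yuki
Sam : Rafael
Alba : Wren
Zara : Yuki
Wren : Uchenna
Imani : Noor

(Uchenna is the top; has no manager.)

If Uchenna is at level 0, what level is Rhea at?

Chain from Rhea up to Uchenna: Rhea → Jonas → Zane → Uchenna. That is 3 steps up, so Rhea is 3 levels below Uchenna.

3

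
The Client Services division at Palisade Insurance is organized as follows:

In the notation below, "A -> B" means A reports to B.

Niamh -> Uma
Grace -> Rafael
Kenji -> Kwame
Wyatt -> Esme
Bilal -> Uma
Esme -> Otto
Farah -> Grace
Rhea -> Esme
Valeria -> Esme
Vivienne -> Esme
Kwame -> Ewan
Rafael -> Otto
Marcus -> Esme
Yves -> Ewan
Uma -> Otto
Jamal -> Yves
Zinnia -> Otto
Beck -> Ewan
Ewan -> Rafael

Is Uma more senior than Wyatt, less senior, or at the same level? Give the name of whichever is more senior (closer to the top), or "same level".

Uma

Uma is 1 level below Otto; Wyatt is 2. Uma is higher.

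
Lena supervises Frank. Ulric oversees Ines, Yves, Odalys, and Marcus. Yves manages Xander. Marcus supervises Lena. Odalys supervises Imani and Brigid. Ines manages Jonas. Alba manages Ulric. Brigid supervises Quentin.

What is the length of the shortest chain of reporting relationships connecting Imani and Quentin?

Imani is 1 level below Odalys, and Quentin is 2 levels below Odalys (their lowest common manager). The shortest path runs up from Imani to Odalys and back down to Quentin: 1 + 2 = 3 links.

3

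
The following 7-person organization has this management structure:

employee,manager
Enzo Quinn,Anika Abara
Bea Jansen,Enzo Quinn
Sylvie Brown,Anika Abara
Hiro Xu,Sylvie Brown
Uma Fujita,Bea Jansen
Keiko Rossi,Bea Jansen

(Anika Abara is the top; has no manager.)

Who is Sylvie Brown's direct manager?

Sylvie Brown reports directly to Anika Abara.

Anika Abara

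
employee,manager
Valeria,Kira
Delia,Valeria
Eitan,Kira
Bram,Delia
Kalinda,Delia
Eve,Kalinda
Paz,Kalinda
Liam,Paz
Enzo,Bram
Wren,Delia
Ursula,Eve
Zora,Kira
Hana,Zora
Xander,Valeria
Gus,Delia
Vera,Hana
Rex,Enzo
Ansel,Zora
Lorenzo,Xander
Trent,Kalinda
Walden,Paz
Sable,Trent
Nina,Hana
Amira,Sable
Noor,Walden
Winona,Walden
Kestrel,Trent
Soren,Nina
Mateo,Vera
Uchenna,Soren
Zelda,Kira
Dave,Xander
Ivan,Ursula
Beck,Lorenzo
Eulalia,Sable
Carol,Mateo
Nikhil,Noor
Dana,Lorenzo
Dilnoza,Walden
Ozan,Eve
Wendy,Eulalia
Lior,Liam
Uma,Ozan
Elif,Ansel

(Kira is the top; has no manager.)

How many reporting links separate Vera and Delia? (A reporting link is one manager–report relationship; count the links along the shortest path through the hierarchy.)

5

Vera is 3 levels below Kira, and Delia is 2 levels below Kira (their lowest common manager). The shortest path runs up from Vera to Kira and back down to Delia: 3 + 2 = 5 links.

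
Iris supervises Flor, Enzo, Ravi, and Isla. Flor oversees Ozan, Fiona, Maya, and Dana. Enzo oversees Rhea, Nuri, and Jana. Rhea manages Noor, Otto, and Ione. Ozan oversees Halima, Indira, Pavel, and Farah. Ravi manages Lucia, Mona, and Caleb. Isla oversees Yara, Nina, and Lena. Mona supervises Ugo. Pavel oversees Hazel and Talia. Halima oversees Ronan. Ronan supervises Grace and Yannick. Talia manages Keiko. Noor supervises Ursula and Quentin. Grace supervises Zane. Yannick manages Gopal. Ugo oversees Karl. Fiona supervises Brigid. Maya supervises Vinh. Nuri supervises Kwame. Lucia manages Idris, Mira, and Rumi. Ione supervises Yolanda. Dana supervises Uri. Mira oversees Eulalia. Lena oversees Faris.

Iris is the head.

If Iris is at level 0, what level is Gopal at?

6

Chain from Gopal up to Iris: Gopal → Yannick → Ronan → Halima → Ozan → Flor → Iris. That is 6 steps up, so Gopal is 6 levels below Iris.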